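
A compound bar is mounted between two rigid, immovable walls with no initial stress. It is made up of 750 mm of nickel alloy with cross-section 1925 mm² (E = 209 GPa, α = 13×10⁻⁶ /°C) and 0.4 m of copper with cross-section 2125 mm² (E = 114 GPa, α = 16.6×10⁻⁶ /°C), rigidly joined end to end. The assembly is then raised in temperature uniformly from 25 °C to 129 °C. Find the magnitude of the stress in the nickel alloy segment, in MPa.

Free thermal expansion of the whole bar: Σ αᵢΔT Lᵢ = 13×10⁻⁶×104×750 + 16.6×10⁻⁶×104×400 = 1.705 mm.
The walls prevent any net length change, so an axial force P (same in every segment) develops. Compatibility: P · Σ Lᵢ/(AᵢEᵢ) = δ_free.
Σ Lᵢ/(AᵢEᵢ) = 750/(1925×209×10³) + 400/(2125×114×10³) = 3.515×10⁻⁶ mm/N.
Hence P = δ_free / Σ(L/AE) = 1.705/3.515×10⁻⁶ = 484.9 kN (compressive).
σ_{nickel alloy} = P / A = 484900 / 1925 = 251.9 MPa.

σ ≈ 252 MPa (compressive)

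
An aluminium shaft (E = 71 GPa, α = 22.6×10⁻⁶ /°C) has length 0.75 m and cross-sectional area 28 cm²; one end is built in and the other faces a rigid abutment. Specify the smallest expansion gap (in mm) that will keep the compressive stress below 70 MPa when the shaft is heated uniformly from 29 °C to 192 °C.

Free expansion if unrestrained: δ_free = αΔT L = 22.6×10⁻⁶ × 163 × 750 = 2.763 mm.
At the allowable stress the elastic shortening the wall may impose is σL/E = 70 × 750 / (71×10³) = 0.7394 mm.
The gap must absorb the remainder: g_min = 2.763 − 0.7394 = 2.023 mm.

g ≈ 2.02 mm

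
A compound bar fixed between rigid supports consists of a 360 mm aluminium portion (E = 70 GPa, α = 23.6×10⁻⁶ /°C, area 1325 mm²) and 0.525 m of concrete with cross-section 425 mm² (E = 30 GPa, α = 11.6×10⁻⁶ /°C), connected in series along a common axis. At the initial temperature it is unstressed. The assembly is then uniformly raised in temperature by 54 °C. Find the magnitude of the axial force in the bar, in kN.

With the walls removed the bar would change length by δ_free = Σ αᵢΔT Lᵢ = 23.6×10⁻⁶×54×360 + 11.6×10⁻⁶×54×525 = 0.7876 mm.
Since the ends are fixed, an axial force P builds up, equal in every segment, with P · Σ Lᵢ/(AᵢEᵢ) = δ_free.
Σ Lᵢ/(AᵢEᵢ) = 360/(1325×70×10³) + 525/(425×30×10³) = 4.506×10⁻⁵ mm/N.
P = 0.7876 / 4.506×10⁻⁵ = 17480 N = 17.48 kN, compressive.

P ≈ 17.5 kN (compressive)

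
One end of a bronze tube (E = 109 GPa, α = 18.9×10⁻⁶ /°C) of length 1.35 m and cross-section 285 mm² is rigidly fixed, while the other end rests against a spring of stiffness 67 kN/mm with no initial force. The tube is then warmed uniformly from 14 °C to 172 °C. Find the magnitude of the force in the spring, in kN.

P ≈ 69.1 kN

If the spring were absent the tube would lengthen by αΔT L = 18.9×10⁻⁶ × 158 × 1350 = 4.031 mm.
Let P be the compressive force at the spring. The tube shortens elastically by PL/(AE) and the spring compresses by P/k; together these equal δ_free.
So P = δ_free / [L/(AE) + 1/k] = 4.031 / [ 1350/(285×109×10³) + 1/(67×10³) ].
P = 4.031 / 5.838×10⁻⁵ = 69050 N.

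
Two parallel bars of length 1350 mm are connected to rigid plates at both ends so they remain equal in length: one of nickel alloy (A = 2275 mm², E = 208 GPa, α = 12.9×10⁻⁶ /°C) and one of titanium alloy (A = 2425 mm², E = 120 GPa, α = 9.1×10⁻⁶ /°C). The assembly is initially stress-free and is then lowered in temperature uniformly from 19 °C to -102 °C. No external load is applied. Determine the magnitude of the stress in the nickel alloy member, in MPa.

Both members must finish at the same length. With the larger α, the nickel alloy tends to over-contract; the plates restrain it, putting the nickel alloy in tension and the titanium alloy in compression. With no external load the two internal forces are equal and opposite, magnitude P.
Compatibility of the two members (thermal + elastic change equal): (α₁ − α₂)ΔT = P·[1/(A₁E₁) + 1/(A₂E₂)].
|α₁ − α₂|·ΔT = 3.8×10⁻⁶ × 121 = 0.0004598.
1/(A₁E₁) + 1/(A₂E₂) = 1/(2275×208×10³) + 1/(2425×120×10³) = 5.55×10⁻⁹ N⁻¹.
So P = 0.0004598 / 5.55×10⁻⁹ = 82.85 kN.
σ_{nickel alloy} = P/A₁ = 82850/2275 = 36.42 MPa, tensile.

σ ≈ 36.4 MPa (tensile)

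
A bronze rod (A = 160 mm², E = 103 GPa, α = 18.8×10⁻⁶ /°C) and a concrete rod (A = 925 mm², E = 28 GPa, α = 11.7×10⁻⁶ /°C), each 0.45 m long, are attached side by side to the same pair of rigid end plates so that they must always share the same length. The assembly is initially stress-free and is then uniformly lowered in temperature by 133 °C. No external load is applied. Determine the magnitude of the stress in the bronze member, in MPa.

σ ≈ 59.4 MPa (tensile)

Equilibrium of a rigid end plate with no external load gives equal and opposite internal forces ±P in the two members. Since α_{bronze} > α_{concrete}, cooling drives the bronze into tension and the concrete into compression.
Equating the net (thermal + elastic) strains gives |α₁ − α₂|·ΔT = P·[1/(A₁E₁) + 1/(A₂E₂)].
|α₁ − α₂|·ΔT = 7.1×10⁻⁶ × 133 = 0.0009443.
1/(A₁E₁) + 1/(A₂E₂) = 1/(160×103×10³) + 1/(925×28×10³) = 9.929×10⁻⁸ N⁻¹.
P = 0.0009443 / 9.929×10⁻⁸ = 9511 N = 9.511 kN.
σ_{bronze} = P/A₁ = 9511/160 = 59.44 MPa, tensile.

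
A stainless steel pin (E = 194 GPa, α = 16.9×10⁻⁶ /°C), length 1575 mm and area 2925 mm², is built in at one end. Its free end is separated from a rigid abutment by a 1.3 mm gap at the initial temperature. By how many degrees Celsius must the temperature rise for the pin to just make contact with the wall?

ΔT ≈ 48.8 °C

Contact occurs when the free expansion equals the gap: αΔT L = 1.3 mm.
So ΔT = g/(αL) = 1.3/(16.9×10⁻⁶ × 1575) = 48.84 °C.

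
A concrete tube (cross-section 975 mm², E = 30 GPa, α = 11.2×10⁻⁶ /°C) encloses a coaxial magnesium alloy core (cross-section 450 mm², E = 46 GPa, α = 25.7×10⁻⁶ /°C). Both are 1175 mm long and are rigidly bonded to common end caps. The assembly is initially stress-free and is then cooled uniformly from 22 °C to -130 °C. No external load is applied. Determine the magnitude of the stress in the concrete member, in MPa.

Both members must finish at the same length. With the larger α, the magnesium alloy tends to over-contract; the plates restrain it, putting the magnesium alloy in tension and the concrete in compression. With no external load the two internal forces are equal and opposite, magnitude P.
Setting the final lengths equal and cancelling L: (α₁ − α₂)ΔT = P/(A₁E₁) + P/(A₂E₂).
|α₁ − α₂|·ΔT = 14.5×10⁻⁶ × 152 = 0.002204.
1/(A₁E₁) + 1/(A₂E₂) = 1/(975×30×10³) + 1/(450×46×10³) = 8.25×10⁻⁸ N⁻¹.
P = 0.002204 / 8.25×10⁻⁸ = 26720 N = 26.72 kN.
σ_{concrete} = P/A₁ = 26720/975 = 27.4 MPa, compressive.

σ ≈ 27.4 MPa (compressive)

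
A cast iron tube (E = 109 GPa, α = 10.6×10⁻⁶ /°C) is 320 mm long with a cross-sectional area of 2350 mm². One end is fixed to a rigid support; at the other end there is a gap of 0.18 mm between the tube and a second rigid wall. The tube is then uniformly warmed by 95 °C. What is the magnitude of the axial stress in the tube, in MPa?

σ ≈ 48.5 MPa (compressive)

Unrestrained expansion: δ_free = αΔT L = 10.6×10⁻⁶ × 95 × 320 = 0.3222 mm.
The gap closes (δ_free > 0.18 mm) and the wall then resists a further 0.3222 − 0.18 = 0.1422 mm of expansion.
So σ = E(δ_free − g)/L = 109×10³ × 0.1422/320 = 48.45 MPa.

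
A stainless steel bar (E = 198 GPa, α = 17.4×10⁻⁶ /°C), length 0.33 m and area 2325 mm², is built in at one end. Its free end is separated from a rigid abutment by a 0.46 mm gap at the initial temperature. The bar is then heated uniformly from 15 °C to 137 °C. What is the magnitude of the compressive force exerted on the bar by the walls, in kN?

P ≈ 336 kN

Free thermal elongation = αΔT L = 17.4×10⁻⁶ × 122 × 330 = 0.7005 mm.
After closing the 0.46 mm clearance, 0.7005 − 0.46 = 0.2405 mm of expansion remains to be suppressed by the wall.
So σ = E(δ_free − g)/L = 198×10³ × 0.2405/330 = 144.3 MPa.
P = σA = 144.3 × 2325 = 335.5 kN.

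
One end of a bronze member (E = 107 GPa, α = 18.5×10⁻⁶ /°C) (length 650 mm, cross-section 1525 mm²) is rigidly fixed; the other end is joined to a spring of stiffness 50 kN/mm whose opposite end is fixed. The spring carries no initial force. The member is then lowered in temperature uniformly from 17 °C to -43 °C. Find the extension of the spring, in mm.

δ ≈ 0.602 mm

The unrestrained thermal change is αΔT L = 18.5×10⁻⁶ × 60 × 650 = 0.7215 mm.
With a force P in the spring, the elastic change of the member is PL/(AE) and that of the spring is P/k; compatibility requires their sum to equal δ_free.
P [ L/(AE) + 1/k ] = δ_free → P [ 650/(1525×107×10³) + 1/(50×10³) ] = 0.7215.
P = 0.7215 / 2.398×10⁻⁵ = 30080 N.
Spring extension = P/k = 30080/(50×10³) = 0.6017 mm.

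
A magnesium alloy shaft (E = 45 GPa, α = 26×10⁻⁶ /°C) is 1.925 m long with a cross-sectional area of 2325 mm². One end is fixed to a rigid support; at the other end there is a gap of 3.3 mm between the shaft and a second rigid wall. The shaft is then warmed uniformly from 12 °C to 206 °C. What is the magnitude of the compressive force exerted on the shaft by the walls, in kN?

If the wall were absent the shaft would grow by αΔT L = 26×10⁻⁶ × 194 × 1925 = 9.71 mm.
After closing the 3.3 mm clearance, 9.71 − 3.3 = 6.41 mm of expansion remains to be suppressed by the wall.
That suppressed elongation corresponds to σ = E·Δ/L = 45×10³ × 6.41/1925 = 149.8 MPa.
Force on the wall = σA = 149.8 × 2325 mm² = 348.4 kN.

P ≈ 348 kN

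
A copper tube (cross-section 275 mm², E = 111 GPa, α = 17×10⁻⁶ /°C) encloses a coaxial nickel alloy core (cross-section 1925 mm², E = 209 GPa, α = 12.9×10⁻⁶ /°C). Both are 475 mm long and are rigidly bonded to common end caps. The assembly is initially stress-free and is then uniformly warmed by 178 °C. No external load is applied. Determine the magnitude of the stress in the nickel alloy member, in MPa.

The copper has the larger α, so on heating it would change length more than the nickel alloy if both were free. The rigid plates force a common final length, so the copper is put into compression and the nickel alloy into tension, with equal and opposite forces P (no external load).
Setting the final lengths equal and cancelling L: (α₁ − α₂)ΔT = P/(A₁E₁) + P/(A₂E₂).
|α₁ − α₂|·ΔT = 4.1×10⁻⁶ × 178 = 0.0007298.
1/(A₁E₁) + 1/(A₂E₂) = 1/(275×111×10³) + 1/(1925×209×10³) = 3.525×10⁻⁸ N⁻¹.
P = 0.0007298 / 3.525×10⁻⁸ = 20710 N = 20.71 kN.
σ_{nickel alloy} = P/A₂ = 20710/1925 = 10.76 MPa, tensile.

σ ≈ 10.8 MPa (tensile)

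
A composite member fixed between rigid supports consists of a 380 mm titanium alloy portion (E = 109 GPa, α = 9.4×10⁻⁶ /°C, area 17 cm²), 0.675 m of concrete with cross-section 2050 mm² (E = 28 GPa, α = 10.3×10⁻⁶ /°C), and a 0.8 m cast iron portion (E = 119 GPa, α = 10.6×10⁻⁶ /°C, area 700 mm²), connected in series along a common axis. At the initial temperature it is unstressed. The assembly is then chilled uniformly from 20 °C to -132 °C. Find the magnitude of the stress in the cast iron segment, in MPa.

σ ≈ 176 MPa (tensile)

With the walls removed the bar would change length by δ_free = Σ αᵢΔT Lᵢ = 9.4×10⁻⁶×152×380 + 10.3×10⁻⁶×152×675 + 10.6×10⁻⁶×152×800 = 2.889 mm.
The rigid supports impose zero overall length change; the single axial force P common to all segments must satisfy P Σ Lᵢ/(AᵢEᵢ) = δ_free.
Σ Lᵢ/(AᵢEᵢ) = 380/(1700×109×10³) + 675/(2050×28×10³) + 800/(700×119×10³) = 2.341×10⁻⁵ mm/N.
Hence P = δ_free / Σ(L/AE) = 2.889/2.341×10⁻⁵ = 123.4 kN (tensile).
σ_{cast iron} = P / A = 123400 / 700 = 176.2 MPa.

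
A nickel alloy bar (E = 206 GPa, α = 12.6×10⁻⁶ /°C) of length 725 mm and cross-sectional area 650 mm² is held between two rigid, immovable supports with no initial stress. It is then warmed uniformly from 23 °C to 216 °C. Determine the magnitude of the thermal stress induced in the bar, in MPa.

σ ≈ 501 MPa (compressive)

With length fixed, the mechanical strain must cancel the thermal strain αΔT = 12.6×10⁻⁶ × 193 = 2431.8×10⁻⁶.
Hence σ = E·αΔT = 206×10³ × 2431.8×10⁻⁶ = 501 MPa, compressive.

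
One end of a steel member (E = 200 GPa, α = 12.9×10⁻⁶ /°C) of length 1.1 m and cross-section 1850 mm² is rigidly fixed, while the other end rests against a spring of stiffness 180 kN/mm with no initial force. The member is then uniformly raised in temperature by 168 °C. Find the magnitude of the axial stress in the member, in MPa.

The unrestrained thermal change is αΔT L = 12.9×10⁻⁶ × 168 × 1100 = 2.384 mm.
With a force P in the spring, the elastic change of the member is PL/(AE) and that of the spring is P/k; compatibility requires their sum to equal δ_free.
So P = δ_free / [L/(AE) + 1/k] = 2.384 / [ 1100/(1850×200×10³) + 1/(180×10³) ].
P = 2.384 / 8.529×10⁻⁶ = 279500 N.
σ = P/A = 279500/1850 = 151.1 MPa.

σ ≈ 151 MPa (compressive)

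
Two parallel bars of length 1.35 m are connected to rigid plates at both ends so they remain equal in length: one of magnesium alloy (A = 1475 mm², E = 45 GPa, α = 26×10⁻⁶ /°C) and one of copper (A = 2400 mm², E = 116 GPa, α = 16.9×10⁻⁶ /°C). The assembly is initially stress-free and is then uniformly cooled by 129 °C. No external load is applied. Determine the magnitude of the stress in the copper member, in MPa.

The magnesium alloy has the larger α, so on cooling it would change length more than the copper if both were free. The rigid plates force a common final length, so the magnesium alloy is put into tension and the copper into compression, with equal and opposite forces P (no external load).
Equating the net (thermal + elastic) strains gives |α₁ − α₂|·ΔT = P·[1/(A₁E₁) + 1/(A₂E₂)].
|α₁ − α₂|·ΔT = 9.1×10⁻⁶ × 129 = 0.001174.
1/(A₁E₁) + 1/(A₂E₂) = 1/(1475×45×10³) + 1/(2400×116×10³) = 1.866×10⁻⁸ N⁻¹.
So P = 0.001174 / 1.866×10⁻⁸ = 62.92 kN.
σ_{copper} = P/A₂ = 62920/2400 = 26.22 MPa, compressive.

σ ≈ 26.2 MPa (compressive)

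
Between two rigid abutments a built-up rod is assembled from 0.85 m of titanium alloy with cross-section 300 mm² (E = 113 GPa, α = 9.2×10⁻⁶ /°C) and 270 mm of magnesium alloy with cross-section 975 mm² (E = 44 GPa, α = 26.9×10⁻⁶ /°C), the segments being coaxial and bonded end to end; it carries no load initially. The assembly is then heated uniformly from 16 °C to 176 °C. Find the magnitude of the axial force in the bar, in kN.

With the walls removed the bar would change length by δ_free = Σ αᵢΔT Lᵢ = 9.2×10⁻⁶×160×850 + 26.9×10⁻⁶×160×270 = 2.413 mm.
The rigid supports impose zero overall length change; the single axial force P common to all segments must satisfy P Σ Lᵢ/(AᵢEᵢ) = δ_free.
The series flexibility is Σ Lᵢ/(AᵢEᵢ) = 850/(300×113×10³) + 270/(975×44×10³) = 3.137×10⁻⁵ mm/N.
P = 2.413 / 3.137×10⁻⁵ = 76940 N = 76.94 kN, compressive.

P ≈ 76.9 kN (compressive)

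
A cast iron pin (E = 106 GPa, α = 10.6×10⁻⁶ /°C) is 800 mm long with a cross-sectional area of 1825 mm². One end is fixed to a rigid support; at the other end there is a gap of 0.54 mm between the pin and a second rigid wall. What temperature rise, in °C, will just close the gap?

ΔT ≈ 63.7 °C

The gap closes when αΔT L = 0.54 mm, since the pin is still unstressed at that instant.
So ΔT = g/(αL) = 0.54/(10.6×10⁻⁶ × 800) = 63.68 °C.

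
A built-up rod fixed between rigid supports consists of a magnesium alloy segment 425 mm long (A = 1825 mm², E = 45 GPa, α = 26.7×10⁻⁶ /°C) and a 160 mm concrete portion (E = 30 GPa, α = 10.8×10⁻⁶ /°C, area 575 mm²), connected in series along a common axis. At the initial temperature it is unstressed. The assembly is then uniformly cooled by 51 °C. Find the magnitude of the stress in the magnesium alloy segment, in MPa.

With the walls removed the bar would change length by δ_free = Σ αᵢΔT Lᵢ = 26.7×10⁻⁶×51×425 + 10.8×10⁻⁶×51×160 = 0.6669 mm.
The rigid supports impose zero overall length change; the single axial force P common to all segments must satisfy P Σ Lᵢ/(AᵢEᵢ) = δ_free.
The series flexibility is Σ Lᵢ/(AᵢEᵢ) = 425/(1825×45×10³) + 160/(575×30×10³) = 1.445×10⁻⁵ mm/N.
So P = 0.6669 / 1.445×10⁻⁵ = 46.15 kN, tensile.
σ_{magnesium alloy} = P / A = 46150 / 1825 = 25.29 MPa.

σ ≈ 25.3 MPa (tensile)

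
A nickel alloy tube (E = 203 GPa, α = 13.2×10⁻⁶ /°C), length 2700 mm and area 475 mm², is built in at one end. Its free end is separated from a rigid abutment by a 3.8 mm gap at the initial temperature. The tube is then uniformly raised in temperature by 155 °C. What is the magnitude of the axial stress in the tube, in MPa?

σ ≈ 130 MPa (compressive)

Unrestrained expansion: δ_free = αΔT L = 13.2×10⁻⁶ × 155 × 2700 = 5.524 mm.
The gap closes (δ_free > 3.8 mm) and the wall then resists a further 5.524 − 3.8 = 1.724 mm of expansion.
Compatibility: PL/(AE) = 1.724 mm, so σ = P/A = E × (1.724/2700) = 129.6 MPa.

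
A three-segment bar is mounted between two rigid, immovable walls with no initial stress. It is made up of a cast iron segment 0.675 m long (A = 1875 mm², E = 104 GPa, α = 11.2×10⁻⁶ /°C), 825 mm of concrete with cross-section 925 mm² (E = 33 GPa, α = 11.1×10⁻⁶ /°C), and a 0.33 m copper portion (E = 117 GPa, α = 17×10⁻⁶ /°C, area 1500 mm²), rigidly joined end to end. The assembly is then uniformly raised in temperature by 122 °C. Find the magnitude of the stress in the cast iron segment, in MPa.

If the supports were absent, the total length change would be Σ αᵢΔT Lᵢ = 11.2×10⁻⁶×122×675 + 11.1×10⁻⁶×122×825 + 17×10⁻⁶×122×330 = 2.724 mm.
The rigid supports impose zero overall length change; the single axial force P common to all segments must satisfy P Σ Lᵢ/(AᵢEᵢ) = δ_free.
The series flexibility is Σ Lᵢ/(AᵢEᵢ) = 675/(1875×104×10³) + 825/(925×33×10³) + 330/(1500×117×10³) = 3.237×10⁻⁵ mm/N.
So P = 2.724 / 3.237×10⁻⁵ = 84.15 kN, compressive.
σ_{cast iron} = P / A = 84150 / 1875 = 44.88 MPa.

σ ≈ 44.9 MPa (compressive)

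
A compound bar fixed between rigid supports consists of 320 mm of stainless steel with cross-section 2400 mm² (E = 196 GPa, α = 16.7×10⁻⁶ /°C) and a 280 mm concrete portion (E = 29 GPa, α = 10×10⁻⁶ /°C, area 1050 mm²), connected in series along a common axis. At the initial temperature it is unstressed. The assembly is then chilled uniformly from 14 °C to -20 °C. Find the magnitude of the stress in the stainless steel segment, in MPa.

σ ≈ 11.7 MPa (tensile)

With the walls removed the bar would change length by δ_free = Σ αᵢΔT Lᵢ = 16.7×10⁻⁶×34×320 + 10×10⁻⁶×34×280 = 0.2769 mm.
Since the ends are fixed, an axial force P builds up, equal in every segment, with P · Σ Lᵢ/(AᵢEᵢ) = δ_free.
The series flexibility is Σ Lᵢ/(AᵢEᵢ) = 320/(2400×196×10³) + 280/(1050×29×10³) = 9.876×10⁻⁶ mm/N.
P = 0.2769 / 9.876×10⁻⁶ = 28040 N = 28.04 kN, tensile.
σ_{stainless steel} = P / A = 28040 / 2400 = 11.68 MPa.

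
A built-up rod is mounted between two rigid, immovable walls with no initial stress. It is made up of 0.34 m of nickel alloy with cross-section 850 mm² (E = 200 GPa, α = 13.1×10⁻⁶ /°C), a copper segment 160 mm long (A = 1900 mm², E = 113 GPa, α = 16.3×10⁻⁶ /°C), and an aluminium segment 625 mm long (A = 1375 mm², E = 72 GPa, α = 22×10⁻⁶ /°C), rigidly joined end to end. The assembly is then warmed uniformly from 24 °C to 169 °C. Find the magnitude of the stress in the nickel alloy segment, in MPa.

If the supports were absent, the total length change would be Σ αᵢΔT Lᵢ = 13.1×10⁻⁶×145×340 + 16.3×10⁻⁶×145×160 + 22×10⁻⁶×145×625 = 3.018 mm.
The rigid supports impose zero overall length change; the single axial force P common to all segments must satisfy P Σ Lᵢ/(AᵢEᵢ) = δ_free.
The series flexibility is Σ Lᵢ/(AᵢEᵢ) = 340/(850×200×10³) + 160/(1900×113×10³) + 625/(1375×72×10³) = 9.058×10⁻⁶ mm/N.
P = 3.018 / 9.058×10⁻⁶ = 333100 N = 333.1 kN, compressive.
σ_{nickel alloy} = P / A = 333100 / 850 = 391.9 MPa.

σ ≈ 392 MPa (compressive)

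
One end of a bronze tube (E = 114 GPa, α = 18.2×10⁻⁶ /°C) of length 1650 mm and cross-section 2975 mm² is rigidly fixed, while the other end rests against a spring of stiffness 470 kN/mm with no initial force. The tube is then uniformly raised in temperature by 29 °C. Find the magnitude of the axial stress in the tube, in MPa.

σ ≈ 41.9 MPa (compressive)

Free thermal expansion: δ_free = αΔT L = 18.2×10⁻⁶ × 29 × 1650 = 0.8709 mm.
With a force P in the spring, the elastic change of the tube is PL/(AE) and that of the spring is P/k; compatibility requires their sum to equal δ_free.
P [ L/(AE) + 1/k ] = δ_free → P [ 1650/(2975×114×10³) + 1/(470×10³) ] = 0.8709.
P = 0.8709 / 6.993×10⁻⁶ = 124500 N.
σ = P/A = 124500/2975 = 41.86 MPa.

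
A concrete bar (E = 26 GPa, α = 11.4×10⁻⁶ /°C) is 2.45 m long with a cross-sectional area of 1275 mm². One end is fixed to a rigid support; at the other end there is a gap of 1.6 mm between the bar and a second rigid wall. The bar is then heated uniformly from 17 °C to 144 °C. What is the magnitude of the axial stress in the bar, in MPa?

Unrestrained expansion: δ_free = αΔT L = 11.4×10⁻⁶ × 127 × 2450 = 3.547 mm.
The gap closes (δ_free > 1.6 mm) and the wall then resists a further 3.547 − 1.6 = 1.947 mm of expansion.
Compatibility: PL/(AE) = 1.947 mm, so σ = P/A = E × (1.947/2450) = 20.66 MPa.

σ ≈ 20.7 MPa (compressive)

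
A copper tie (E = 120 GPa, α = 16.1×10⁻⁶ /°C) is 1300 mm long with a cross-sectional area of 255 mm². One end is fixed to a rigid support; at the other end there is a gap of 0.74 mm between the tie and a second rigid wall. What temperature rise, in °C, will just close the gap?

The gap closes when αΔT L = 0.74 mm, since the tie is still unstressed at that instant.
So ΔT = g/(αL) = 0.74/(16.1×10⁻⁶ × 1300) = 35.36 °C.

ΔT ≈ 35.4 °C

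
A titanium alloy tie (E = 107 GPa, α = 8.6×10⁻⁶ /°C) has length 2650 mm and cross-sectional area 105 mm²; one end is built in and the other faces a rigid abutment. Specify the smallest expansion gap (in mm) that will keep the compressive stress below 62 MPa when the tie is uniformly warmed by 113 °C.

g ≈ 1.04 mm

With no wall the tie would lengthen by αΔT L = 8.6×10⁻⁶ × 113 × 2650 = 2.575 mm.
A stress of 62 MPa corresponds to the wall pushing the tie back by σL/E = 62×2650/(107×10³) = 1.536 mm.
So the gap has to take up the difference, g_min = δ_free − σL/E = 2.575 − 1.536 = 1.04 mm.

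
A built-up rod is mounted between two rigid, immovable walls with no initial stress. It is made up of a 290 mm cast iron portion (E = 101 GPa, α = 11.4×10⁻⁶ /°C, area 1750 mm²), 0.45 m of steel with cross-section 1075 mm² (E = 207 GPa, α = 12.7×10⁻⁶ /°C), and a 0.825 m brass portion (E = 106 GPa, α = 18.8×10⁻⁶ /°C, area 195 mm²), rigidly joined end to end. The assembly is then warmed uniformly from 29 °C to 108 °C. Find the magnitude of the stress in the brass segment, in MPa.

σ ≈ 228 MPa (compressive)

With the walls removed the bar would change length by δ_free = Σ αᵢΔT Lᵢ = 11.4×10⁻⁶×79×290 + 12.7×10⁻⁶×79×450 + 18.8×10⁻⁶×79×825 = 1.938 mm.
The rigid supports impose zero overall length change; the single axial force P common to all segments must satisfy P Σ Lᵢ/(AᵢEᵢ) = δ_free.
Σ Lᵢ/(AᵢEᵢ) = 290/(1750×101×10³) + 450/(1075×207×10³) + 825/(195×106×10³) = 4.358×10⁻⁵ mm/N.
So P = 1.938 / 4.358×10⁻⁵ = 44.47 kN, compressive.
σ_{brass} = P / A = 44470 / 195 = 228.1 MPa.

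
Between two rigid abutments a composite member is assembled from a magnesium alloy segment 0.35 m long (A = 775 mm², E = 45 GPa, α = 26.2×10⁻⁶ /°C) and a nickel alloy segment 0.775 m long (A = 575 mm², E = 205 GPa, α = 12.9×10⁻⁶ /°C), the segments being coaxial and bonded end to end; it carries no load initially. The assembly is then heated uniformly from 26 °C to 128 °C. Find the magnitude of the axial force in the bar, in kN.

If the supports were absent, the total length change would be Σ αᵢΔT Lᵢ = 26.2×10⁻⁶×102×350 + 12.9×10⁻⁶×102×775 = 1.955 mm.
The walls prevent any net length change, so an axial force P (same in every segment) develops. Compatibility: P · Σ Lᵢ/(AᵢEᵢ) = δ_free.
The series flexibility is Σ Lᵢ/(AᵢEᵢ) = 350/(775×45×10³) + 775/(575×205×10³) = 1.661×10⁻⁵ mm/N.
Hence P = δ_free / Σ(L/AE) = 1.955/1.661×10⁻⁵ = 117.7 kN (compressive).

P ≈ 118 kN (compressive)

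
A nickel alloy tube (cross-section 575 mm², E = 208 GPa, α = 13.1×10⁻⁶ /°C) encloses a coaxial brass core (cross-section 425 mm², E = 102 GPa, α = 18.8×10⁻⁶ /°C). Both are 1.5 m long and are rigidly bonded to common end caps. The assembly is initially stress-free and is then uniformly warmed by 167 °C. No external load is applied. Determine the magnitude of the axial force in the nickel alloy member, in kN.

P ≈ 30.3 kN (tensile in the nickel alloy)

Both members must finish at the same length. With the larger α, the brass tends to over-expand; the plates restrain it, putting the brass in compression and the nickel alloy in tension. With no external load the two internal forces are equal and opposite, magnitude P.
Setting the final lengths equal and cancelling L: (α₁ − α₂)ΔT = P/(A₁E₁) + P/(A₂E₂).
|α₁ − α₂|·ΔT = 5.7×10⁻⁶ × 167 = 0.0009519.
1/(A₁E₁) + 1/(A₂E₂) = 1/(575×208×10³) + 1/(425×102×10³) = 3.143×10⁻⁸ N⁻¹.
So P = 0.0009519 / 3.143×10⁻⁸ = 30.29 kN.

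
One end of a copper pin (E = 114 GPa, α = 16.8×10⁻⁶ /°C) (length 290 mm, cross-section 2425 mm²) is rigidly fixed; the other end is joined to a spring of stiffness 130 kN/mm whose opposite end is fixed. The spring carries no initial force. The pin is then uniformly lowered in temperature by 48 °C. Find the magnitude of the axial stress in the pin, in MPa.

If the spring were absent the pin would shorten by αΔT L = 16.8×10⁻⁶ × 48 × 290 = 0.2339 mm.
With a force P in the spring, the elastic change of the pin is PL/(AE) and that of the spring is P/k; compatibility requires their sum to equal δ_free.
So P = δ_free / [L/(AE) + 1/k] = 0.2339 / [ 290/(2425×114×10³) + 1/(130×10³) ].
P = 0.2339 / 8.741×10⁻⁶ = 26750 N.
σ = P/A = 26750/2425 = 11.03 MPa.

σ ≈ 11 MPa (tensile)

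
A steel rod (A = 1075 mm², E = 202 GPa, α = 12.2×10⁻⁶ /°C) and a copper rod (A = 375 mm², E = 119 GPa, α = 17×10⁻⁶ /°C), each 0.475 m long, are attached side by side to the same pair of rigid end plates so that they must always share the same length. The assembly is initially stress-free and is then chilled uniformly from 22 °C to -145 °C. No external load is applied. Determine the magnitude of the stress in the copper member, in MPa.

σ ≈ 79.1 MPa (tensile)

The copper has the larger α, so on cooling it would change length more than the steel if both were free. The rigid plates force a common final length, so the copper is put into tension and the steel into compression, with equal and opposite forces P (no external load).
Equating the net (thermal + elastic) strains gives |α₁ − α₂|·ΔT = P·[1/(A₁E₁) + 1/(A₂E₂)].
|α₁ − α₂|·ΔT = 4.8×10⁻⁶ × 167 = 0.0008016.
1/(A₁E₁) + 1/(A₂E₂) = 1/(1075×202×10³) + 1/(375×119×10³) = 2.701×10⁻⁸ N⁻¹.
P = 0.0008016 / 2.701×10⁻⁸ = 29670 N = 29.67 kN.
σ_{copper} = P/A₂ = 29670/375 = 79.13 MPa, tensile.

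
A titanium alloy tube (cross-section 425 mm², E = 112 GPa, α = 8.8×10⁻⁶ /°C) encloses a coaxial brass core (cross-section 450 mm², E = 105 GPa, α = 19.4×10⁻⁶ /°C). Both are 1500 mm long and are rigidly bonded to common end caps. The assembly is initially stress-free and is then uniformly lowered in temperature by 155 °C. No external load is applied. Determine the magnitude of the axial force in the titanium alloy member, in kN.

Equilibrium of a rigid end plate with no external load gives equal and opposite internal forces ±P in the two members. Since α_{brass} > α_{titanium alloy}, cooling drives the brass into tension and the titanium alloy into compression.
Equating the net (thermal + elastic) strains gives |α₁ − α₂|·ΔT = P·[1/(A₁E₁) + 1/(A₂E₂)].
|α₁ − α₂|·ΔT = 10.6×10⁻⁶ × 155 = 0.001643.
1/(A₁E₁) + 1/(A₂E₂) = 1/(425×112×10³) + 1/(450×105×10³) = 4.217×10⁻⁸ N⁻¹.
P = 0.001643 / 4.217×10⁻⁸ = 38960 N = 38.96 kN.

P ≈ 39 kN (compressive in the titanium alloy)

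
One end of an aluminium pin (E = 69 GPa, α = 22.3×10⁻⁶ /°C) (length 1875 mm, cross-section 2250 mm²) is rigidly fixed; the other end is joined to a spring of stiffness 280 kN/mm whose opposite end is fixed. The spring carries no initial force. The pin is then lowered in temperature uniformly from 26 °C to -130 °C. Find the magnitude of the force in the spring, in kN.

Free thermal contraction: δ_free = αΔT L = 22.3×10⁻⁶ × 156 × 1875 = 6.523 mm.
Let P be the tensile force in the spring. The pin extends elastically by PL/(AE) and the spring stretches by P/k; together these equal δ_free.
P [ L/(AE) + 1/k ] = δ_free → P [ 1875/(2250×69×10³) + 1/(280×10³) ] = 6.523.
P = 6.523 / 1.565×10⁻⁵ = 416800 N.

P ≈ 417 kN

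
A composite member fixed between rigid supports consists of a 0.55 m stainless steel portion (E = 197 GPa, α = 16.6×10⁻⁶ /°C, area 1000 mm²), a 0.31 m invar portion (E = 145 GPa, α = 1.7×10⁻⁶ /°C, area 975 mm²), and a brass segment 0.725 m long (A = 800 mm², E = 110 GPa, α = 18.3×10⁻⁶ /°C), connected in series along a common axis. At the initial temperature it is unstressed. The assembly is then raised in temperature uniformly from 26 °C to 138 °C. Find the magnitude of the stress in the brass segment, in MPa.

σ ≈ 243 MPa (compressive)

Free thermal expansion of the whole bar: Σ αᵢΔT Lᵢ = 16.6×10⁻⁶×112×550 + 1.7×10⁻⁶×112×310 + 18.3×10⁻⁶×112×725 = 2.568 mm.
The rigid supports impose zero overall length change; the single axial force P common to all segments must satisfy P Σ Lᵢ/(AᵢEᵢ) = δ_free.
The series flexibility is Σ Lᵢ/(AᵢEᵢ) = 550/(1000×197×10³) + 310/(975×145×10³) + 725/(800×110×10³) = 1.322×10⁻⁵ mm/N.
P = 2.568 / 1.322×10⁻⁵ = 194200 N = 194.2 kN, compressive.
σ_{brass} = P / A = 194200 / 800 = 242.7 MPa.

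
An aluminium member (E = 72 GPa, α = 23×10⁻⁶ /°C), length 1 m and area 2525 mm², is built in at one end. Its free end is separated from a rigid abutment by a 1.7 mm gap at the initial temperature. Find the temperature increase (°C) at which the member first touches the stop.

Contact occurs when the free expansion equals the gap: αΔT L = 1.7 mm.
ΔT = 1.7 / (23×10⁻⁶ × 1000) = 73.91 °C.

ΔT ≈ 73.9 °C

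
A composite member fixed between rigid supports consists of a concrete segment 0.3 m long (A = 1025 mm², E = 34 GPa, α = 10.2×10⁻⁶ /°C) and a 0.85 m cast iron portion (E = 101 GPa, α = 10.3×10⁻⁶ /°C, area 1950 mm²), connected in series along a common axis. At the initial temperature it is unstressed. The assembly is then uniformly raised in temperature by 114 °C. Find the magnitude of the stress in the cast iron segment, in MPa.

σ ≈ 53.4 MPa (compressive)

With the walls removed the bar would change length by δ_free = Σ αᵢΔT Lᵢ = 10.2×10⁻⁶×114×300 + 10.3×10⁻⁶×114×850 = 1.347 mm.
Since the ends are fixed, an axial force P builds up, equal in every segment, with P · Σ Lᵢ/(AᵢEᵢ) = δ_free.
The series flexibility is Σ Lᵢ/(AᵢEᵢ) = 300/(1025×34×10³) + 850/(1950×101×10³) = 1.292×10⁻⁵ mm/N.
Hence P = δ_free / Σ(L/AE) = 1.347/1.292×10⁻⁵ = 104.2 kN (compressive).
σ_{cast iron} = P / A = 104200 / 1950 = 53.44 MPa.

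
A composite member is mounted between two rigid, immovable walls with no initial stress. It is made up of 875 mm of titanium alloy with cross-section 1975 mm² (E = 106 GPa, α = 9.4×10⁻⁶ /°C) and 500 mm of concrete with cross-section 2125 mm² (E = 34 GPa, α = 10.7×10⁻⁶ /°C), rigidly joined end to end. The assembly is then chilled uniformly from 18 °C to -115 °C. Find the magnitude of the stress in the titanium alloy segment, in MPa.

With the walls removed the bar would change length by δ_free = Σ αᵢΔT Lᵢ = 9.4×10⁻⁶×133×875 + 10.7×10⁻⁶×133×500 = 1.805 mm.
Since the ends are fixed, an axial force P builds up, equal in every segment, with P · Σ Lᵢ/(AᵢEᵢ) = δ_free.
Σ Lᵢ/(AᵢEᵢ) = 875/(1975×106×10³) + 500/(2125×34×10³) = 1.11×10⁻⁵ mm/N.
Hence P = δ_free / Σ(L/AE) = 1.805/1.11×10⁻⁵ = 162.7 kN (tensile).
σ_{titanium alloy} = P / A = 162700 / 1975 = 82.36 MPa.

σ ≈ 82.4 MPa (tensile)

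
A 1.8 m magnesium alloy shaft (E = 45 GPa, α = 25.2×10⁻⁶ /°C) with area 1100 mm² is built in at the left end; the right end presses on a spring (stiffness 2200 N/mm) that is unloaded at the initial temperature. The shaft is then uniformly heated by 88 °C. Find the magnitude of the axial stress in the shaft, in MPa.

Free thermal expansion: δ_free = αΔT L = 25.2×10⁻⁶ × 88 × 1800 = 3.992 mm.
Let P be the compressive force at the spring. The shaft shortens elastically by PL/(AE) and the spring compresses by P/k; together these equal δ_free.
P [ L/(AE) + 1/k ] = δ_free → P [ 1800/(1100×45×10³) + 1/(2200) ] = 3.992.
P = 3.992 / 0.0004909 = 8131 N.
σ = P/A = 8131/1100 = 7.392 MPa.

σ ≈ 7.39 MPa (compressive)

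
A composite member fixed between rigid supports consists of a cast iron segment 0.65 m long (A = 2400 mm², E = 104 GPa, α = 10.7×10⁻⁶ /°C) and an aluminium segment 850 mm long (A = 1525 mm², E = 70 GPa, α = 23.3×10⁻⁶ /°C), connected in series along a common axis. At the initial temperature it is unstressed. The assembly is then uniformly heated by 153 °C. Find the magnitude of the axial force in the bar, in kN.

P ≈ 387 kN (compressive)

If the supports were absent, the total length change would be Σ αᵢΔT Lᵢ = 10.7×10⁻⁶×153×650 + 23.3×10⁻⁶×153×850 = 4.094 mm.
Since the ends are fixed, an axial force P builds up, equal in every segment, with P · Σ Lᵢ/(AᵢEᵢ) = δ_free.
The series flexibility is Σ Lᵢ/(AᵢEᵢ) = 650/(2400×104×10³) + 850/(1525×70×10³) = 1.057×10⁻⁵ mm/N.
So P = 4.094 / 1.057×10⁻⁵ = 387.5 kN, compressive.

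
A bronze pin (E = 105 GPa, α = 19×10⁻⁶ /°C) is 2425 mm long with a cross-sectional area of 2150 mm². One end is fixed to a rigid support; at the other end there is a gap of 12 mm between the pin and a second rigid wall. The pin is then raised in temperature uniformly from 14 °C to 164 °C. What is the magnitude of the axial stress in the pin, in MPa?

Free thermal elongation = αΔT L = 19×10⁻⁶ × 150 × 2425 = 6.911 mm.
Since δ_free = 6.91 mm is less than the 12 mm gap, the pin never touches the wall. No axial force develops.

σ ≈ 0 MPa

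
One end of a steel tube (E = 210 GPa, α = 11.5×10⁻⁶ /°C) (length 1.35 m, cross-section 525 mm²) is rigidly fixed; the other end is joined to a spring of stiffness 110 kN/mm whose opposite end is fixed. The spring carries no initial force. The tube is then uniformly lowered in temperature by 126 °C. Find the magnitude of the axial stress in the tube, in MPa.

σ ≈ 175 MPa (tensile)

The unrestrained thermal change is αΔT L = 11.5×10⁻⁶ × 126 × 1350 = 1.956 mm.
Let P be the tensile force in the spring. The tube extends elastically by PL/(AE) and the spring stretches by P/k; together these equal δ_free.
So P = δ_free / [L/(AE) + 1/k] = 1.956 / [ 1350/(525×210×10³) + 1/(110×10³) ].
P = 1.956 / 2.134×10⁻⁵ = 91680 N.
σ = P/A = 91680/525 = 174.6 MPa.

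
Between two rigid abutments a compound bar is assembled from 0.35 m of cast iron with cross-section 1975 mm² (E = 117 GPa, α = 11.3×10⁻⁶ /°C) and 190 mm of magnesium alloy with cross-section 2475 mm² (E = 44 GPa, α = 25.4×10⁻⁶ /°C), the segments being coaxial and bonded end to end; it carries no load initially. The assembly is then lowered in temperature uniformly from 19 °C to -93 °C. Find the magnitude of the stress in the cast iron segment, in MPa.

Free thermal contraction of the whole bar: Σ αᵢΔT Lᵢ = 11.3×10⁻⁶×112×350 + 25.4×10⁻⁶×112×190 = 0.9835 mm.
The rigid supports impose zero overall length change; the single axial force P common to all segments must satisfy P Σ Lᵢ/(AᵢEᵢ) = δ_free.
Σ Lᵢ/(AᵢEᵢ) = 350/(1975×117×10³) + 190/(2475×44×10³) = 3.259×10⁻⁶ mm/N.
Hence P = δ_free / Σ(L/AE) = 0.9835/3.259×10⁻⁶ = 301.7 kN (tensile).
σ_{cast iron} = P / A = 301700 / 1975 = 152.8 MPa.

σ ≈ 153 MPa (tensile)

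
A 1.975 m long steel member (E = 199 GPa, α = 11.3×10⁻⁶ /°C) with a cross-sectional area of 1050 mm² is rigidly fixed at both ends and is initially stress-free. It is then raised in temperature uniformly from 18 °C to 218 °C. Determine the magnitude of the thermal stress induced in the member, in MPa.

σ ≈ 450 MPa (compressive)

The supports are rigid, so the total axial strain is zero. The restrained thermal strain is ε = αΔT = 11.3×10⁻⁶ × 200 = 2260×10⁻⁶.
The stress required to suppress this strain is σ = Eε = 199×10³ × 2260×10⁻⁶ = 449.7 MPa, compressive since the member is trying to expand.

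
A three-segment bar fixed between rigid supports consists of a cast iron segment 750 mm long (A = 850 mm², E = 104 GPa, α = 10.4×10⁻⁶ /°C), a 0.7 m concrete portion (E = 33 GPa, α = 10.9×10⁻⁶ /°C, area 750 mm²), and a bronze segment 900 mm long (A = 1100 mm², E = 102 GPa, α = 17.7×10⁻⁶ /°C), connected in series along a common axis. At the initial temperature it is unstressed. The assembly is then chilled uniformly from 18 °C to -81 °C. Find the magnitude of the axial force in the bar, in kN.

P ≈ 69.3 kN (tensile)

If the supports were absent, the total length change would be Σ αᵢΔT Lᵢ = 10.4×10⁻⁶×99×750 + 10.9×10⁻⁶×99×700 + 17.7×10⁻⁶×99×900 = 3.105 mm.
The rigid supports impose zero overall length change; the single axial force P common to all segments must satisfy P Σ Lᵢ/(AᵢEᵢ) = δ_free.
The series flexibility is Σ Lᵢ/(AᵢEᵢ) = 750/(850×104×10³) + 700/(750×33×10³) + 900/(1100×102×10³) = 4.479×10⁻⁵ mm/N.
So P = 3.105 / 4.479×10⁻⁵ = 69.32 kN, tensile.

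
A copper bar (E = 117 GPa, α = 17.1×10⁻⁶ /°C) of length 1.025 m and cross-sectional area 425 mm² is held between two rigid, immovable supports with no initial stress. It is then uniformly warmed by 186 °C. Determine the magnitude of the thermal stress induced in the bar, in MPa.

Because both ends are immovable the net strain is zero, and the suppressed thermal strain is αΔT = 17.1×10⁻⁶ × 186 = 3180.6×10⁻⁶.
The stress required to suppress this strain is σ = Eε = 117×10³ × 3180.6×10⁻⁶ = 372.1 MPa, compressive since the bar is trying to expand.

σ ≈ 372 MPa (compressive)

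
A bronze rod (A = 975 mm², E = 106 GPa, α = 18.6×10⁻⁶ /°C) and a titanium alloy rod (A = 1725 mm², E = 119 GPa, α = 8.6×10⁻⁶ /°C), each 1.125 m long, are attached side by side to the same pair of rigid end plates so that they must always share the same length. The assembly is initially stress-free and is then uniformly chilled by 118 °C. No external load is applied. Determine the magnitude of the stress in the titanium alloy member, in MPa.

Both members must finish at the same length. With the larger α, the bronze tends to over-contract; the plates restrain it, putting the bronze in tension and the titanium alloy in compression. With no external load the two internal forces are equal and opposite, magnitude P.
Setting the final lengths equal and cancelling L: (α₁ − α₂)ΔT = P/(A₁E₁) + P/(A₂E₂).
|α₁ − α₂|·ΔT = 10×10⁻⁶ × 118 = 0.00118.
1/(A₁E₁) + 1/(A₂E₂) = 1/(975×106×10³) + 1/(1725×119×10³) = 1.455×10⁻⁸ N⁻¹.
P = 0.00118 / 1.455×10⁻⁸ = 81110 N = 81.11 kN.
σ_{titanium alloy} = P/A₂ = 81110/1725 = 47.02 MPa, compressive.

σ ≈ 47 MPa (compressive)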